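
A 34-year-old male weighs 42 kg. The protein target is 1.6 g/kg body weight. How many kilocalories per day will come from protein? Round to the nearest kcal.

269 kcal/day

Protein = 1.6 g/kg × 42 kg = 67.2 g/day.
Protein energy = 67.2 g × 4 kcal/g = 268.8 kcal/day.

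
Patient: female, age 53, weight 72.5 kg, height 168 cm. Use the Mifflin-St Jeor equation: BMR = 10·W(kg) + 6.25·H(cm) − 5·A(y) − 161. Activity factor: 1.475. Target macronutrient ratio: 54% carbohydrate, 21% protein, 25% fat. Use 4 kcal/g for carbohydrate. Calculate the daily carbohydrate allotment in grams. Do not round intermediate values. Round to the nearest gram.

269 g/day

Mifflin-St Jeor (female): BMR = 10(72.5) + 6.25(168) − 5(53) − 161 = 725 + 1050 − 265 − 161 = 1349 kcal/day.
TEE = 1349 × 1.475 = 1989.775 kcal/day.
Carbohydrate energy = 54% × 1989.775 = 1074.4785 kcal.
Carbohydrate = 1074.4785 ÷ 4 kcal/g = 268.6196 g.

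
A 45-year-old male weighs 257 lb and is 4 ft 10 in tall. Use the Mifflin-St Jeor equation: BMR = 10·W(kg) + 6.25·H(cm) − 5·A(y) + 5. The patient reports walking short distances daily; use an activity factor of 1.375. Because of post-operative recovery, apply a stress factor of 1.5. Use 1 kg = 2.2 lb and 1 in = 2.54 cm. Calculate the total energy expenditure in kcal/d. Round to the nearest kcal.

Convert to metric: weight = 257 ÷ 2.2 = 116.8182 kg; height = (4×12 + 10) × 2.54 = 58 × 2.54 = 147.32 cm.
Mifflin-St Jeor (male): BMR = 10(116.8182) + 6.25(147.32) − 5(45) + 5 = 1168.1818 + 920.75 − 225 + 5 = 1868.9318 kcal/day.
TEE = BMR × activity factor = 1868.9318 × 1.375 = 2569.7813 kcal/day.
Apply stress factor: 2569.7813 × 1.5 = 3854.6719 kcal/day.

3855 kcal/d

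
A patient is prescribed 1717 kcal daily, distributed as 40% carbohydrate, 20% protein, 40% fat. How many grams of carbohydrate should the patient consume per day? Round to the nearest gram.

Carbohydrate energy = 40% × 1717 = 686.8 kcal.
At 4 kcal/g: 686.8 ÷ 4 = 171.7 g.

172 g/day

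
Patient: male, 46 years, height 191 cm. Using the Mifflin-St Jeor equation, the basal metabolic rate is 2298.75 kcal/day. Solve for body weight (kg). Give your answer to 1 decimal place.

133.0 kg

2298.75 = 10·W + 6.25(191) − 5(46) + 5
10·W = 2298.75 − 968.75 = 1330, so W = 133 kg.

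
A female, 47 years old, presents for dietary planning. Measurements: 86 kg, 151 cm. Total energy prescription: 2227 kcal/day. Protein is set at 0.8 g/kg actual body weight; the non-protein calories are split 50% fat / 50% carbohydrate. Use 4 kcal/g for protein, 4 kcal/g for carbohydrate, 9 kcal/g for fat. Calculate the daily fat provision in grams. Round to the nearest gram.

108 g/day

Protein = 0.8 × 86 = 68.8 g → 68.8 × 4 = 275.2 kcal.
Non-protein calories = 2227 − 275.2 = 1951.8 kcal.
Fat: 50% × 1951.8 = 975.9 kcal; carbohydrate: 975.9 kcal.
Fat: 975.9 kcal ÷ 9 kcal/g = 108.4333 g.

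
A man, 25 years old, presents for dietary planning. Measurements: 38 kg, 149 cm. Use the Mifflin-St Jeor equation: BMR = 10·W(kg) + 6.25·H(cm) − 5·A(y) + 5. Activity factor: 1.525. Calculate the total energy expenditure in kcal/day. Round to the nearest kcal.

1817 kcal/day

Mifflin-St Jeor (male): BMR = 10(38) + 6.25(149) − 5(25) + 5 = 380 + 931.25 − 125 + 5 = 1191.25 kcal/day.
TEE = BMR × activity factor = 1191.25 × 1.525 = 1816.6563 kcal/day.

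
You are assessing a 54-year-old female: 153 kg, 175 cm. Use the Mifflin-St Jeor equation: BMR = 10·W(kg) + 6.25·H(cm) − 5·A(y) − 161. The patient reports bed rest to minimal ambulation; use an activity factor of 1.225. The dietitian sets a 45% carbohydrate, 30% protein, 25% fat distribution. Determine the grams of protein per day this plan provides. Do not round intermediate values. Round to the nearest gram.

201 g/day

Mifflin-St Jeor (female): BMR = 10(153) + 6.25(175) − 5(54) − 161 = 1530 + 1093.75 − 270 − 161 = 2192.75 kcal/day.
TEE = 2192.75 × 1.225 = 2686.1188 kcal/day.
Protein energy = 30% × 2686.1188 = 805.8356 kcal.
Protein = 805.8356 ÷ 4 kcal/g = 201.4589 g.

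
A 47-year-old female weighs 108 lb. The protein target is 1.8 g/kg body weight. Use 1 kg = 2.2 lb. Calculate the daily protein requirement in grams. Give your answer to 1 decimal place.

88.4 g/day

Weight in kg = 108 ÷ 2.2 = 49.0909 kg.
Protein = 1.8 g/kg × 49.0909 kg = 88.3636 g/day.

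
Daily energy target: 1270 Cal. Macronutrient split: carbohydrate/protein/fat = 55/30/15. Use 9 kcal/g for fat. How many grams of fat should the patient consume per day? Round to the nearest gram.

21 g/day

Fat energy = 15% × 1270 = 190.5 kcal.
At 9 kcal/g: 190.5 ÷ 9 = 21.1667 g.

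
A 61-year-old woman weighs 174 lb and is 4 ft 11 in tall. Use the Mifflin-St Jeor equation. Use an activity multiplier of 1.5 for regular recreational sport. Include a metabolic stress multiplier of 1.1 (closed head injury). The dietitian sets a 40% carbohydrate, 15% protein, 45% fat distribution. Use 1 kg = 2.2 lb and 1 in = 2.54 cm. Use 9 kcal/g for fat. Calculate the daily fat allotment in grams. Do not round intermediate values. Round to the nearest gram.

104 g/day

Convert to metric: weight = 174 ÷ 2.2 = 79.0909 kg; height = (4×12 + 11) × 2.54 = 59 × 2.54 = 149.86 cm.
Mifflin-St Jeor (female): BMR = 10(79.0909) + 6.25(149.86) − 5(61) − 161 = 790.9091 + 936.625 − 305 − 161 = 1261.5341 kcal/day.
TEE = 1261.5341 × 1.5 = 1892.3011 kcal/day.
With stress factor 1.1: 1892.3011 × 1.1 = 2081.5313 kcal/day.
Fat energy = 45% × 2081.5313 = 936.6891 kcal.
Fat = 936.6891 ÷ 9 kcal/g = 104.0766 g.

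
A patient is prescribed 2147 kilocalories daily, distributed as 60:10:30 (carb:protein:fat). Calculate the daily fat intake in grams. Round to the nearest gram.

Fat energy = 30% × 2147 = 644.1 kcal.
At 9 kcal/g: 644.1 ÷ 9 = 71.5667 g.

72 g/day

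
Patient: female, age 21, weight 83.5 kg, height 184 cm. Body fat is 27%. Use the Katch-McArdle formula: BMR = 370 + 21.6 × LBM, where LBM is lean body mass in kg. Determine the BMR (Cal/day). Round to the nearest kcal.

LBM = 83.5 × (1 − 0.27) = 60.955 kg. Katch-McArdle: BMR = 370 + 21.6 × 60.955 = 1686.628 kcal/day.

1687 Cal/day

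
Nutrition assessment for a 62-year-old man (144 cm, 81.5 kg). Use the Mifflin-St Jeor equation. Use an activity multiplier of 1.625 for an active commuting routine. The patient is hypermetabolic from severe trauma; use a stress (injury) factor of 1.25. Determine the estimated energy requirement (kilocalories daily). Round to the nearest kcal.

2864 kilocalories daily

Mifflin-St Jeor (male): BMR = 10(81.5) + 6.25(144) − 5(62) + 5 = 815 + 900 − 310 + 5 = 1410 kcal/day.
TEE = BMR × activity factor = 1410 × 1.625 = 2291.25 kcal/day.
Apply stress factor: 2291.25 × 1.25 = 2864.0625 kcal/day.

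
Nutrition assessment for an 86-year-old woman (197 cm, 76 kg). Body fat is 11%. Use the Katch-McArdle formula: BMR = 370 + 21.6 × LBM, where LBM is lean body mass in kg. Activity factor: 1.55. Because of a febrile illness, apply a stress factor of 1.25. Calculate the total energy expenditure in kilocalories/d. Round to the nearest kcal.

LBM = 76 × (1 − 0.11) = 67.64 kg. Katch-McArdle: BMR = 370 + 21.6 × 67.64 = 1831.024 kcal/day.
TEE = BMR × activity factor = 1831.024 × 1.55 = 2838.0872 kcal/day.
Apply stress factor: 2838.0872 × 1.25 = 3547.609 kcal/day.

3548 kilocalories/d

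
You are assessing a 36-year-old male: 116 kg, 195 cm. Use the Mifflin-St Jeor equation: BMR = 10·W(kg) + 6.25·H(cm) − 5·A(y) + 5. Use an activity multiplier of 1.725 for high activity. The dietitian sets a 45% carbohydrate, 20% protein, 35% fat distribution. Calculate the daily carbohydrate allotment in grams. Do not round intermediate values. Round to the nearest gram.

428 g/day

Mifflin-St Jeor (male): BMR = 10(116) + 6.25(195) − 5(36) + 5 = 1160 + 1218.75 − 180 + 5 = 2203.75 kcal/day.
TEE = 2203.75 × 1.725 = 3801.4688 kcal/day.
Carbohydrate energy = 45% × 3801.4688 = 1710.6609 kcal.
Carbohydrate = 1710.6609 ÷ 4 kcal/g = 427.6652 g.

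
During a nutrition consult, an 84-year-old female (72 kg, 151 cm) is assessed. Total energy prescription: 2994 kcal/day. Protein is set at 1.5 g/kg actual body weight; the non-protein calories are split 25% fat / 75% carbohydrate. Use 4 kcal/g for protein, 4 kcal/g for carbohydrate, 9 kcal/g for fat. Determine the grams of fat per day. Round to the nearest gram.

71 g/day

Protein = 1.5 × 72 = 108 g → 108 × 4 = 432 kcal.
Non-protein calories = 2994 − 432 = 2562 kcal.
Fat: 25% × 2562 = 640.5 kcal; carbohydrate: 1921.5 kcal.
Fat: 640.5 kcal ÷ 9 kcal/g = 71.1667 g.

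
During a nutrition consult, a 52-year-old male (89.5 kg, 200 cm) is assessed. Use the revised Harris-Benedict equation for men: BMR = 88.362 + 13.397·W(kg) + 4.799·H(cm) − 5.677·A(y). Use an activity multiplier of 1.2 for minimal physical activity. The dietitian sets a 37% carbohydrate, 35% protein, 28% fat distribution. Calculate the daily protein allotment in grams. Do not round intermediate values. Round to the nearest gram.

205 g/day

Harris-Benedict: BMR = 88.362 + 13.397(89.5) + 4.799(200) − 5.677(52) = 1951.9895 kcal/day.
TEE = 1951.9895 × 1.2 = 2342.3874 kcal/day.
Protein energy = 35% × 2342.3874 = 819.8356 kcal.
Protein = 819.8356 ÷ 4 kcal/g = 204.9589 g.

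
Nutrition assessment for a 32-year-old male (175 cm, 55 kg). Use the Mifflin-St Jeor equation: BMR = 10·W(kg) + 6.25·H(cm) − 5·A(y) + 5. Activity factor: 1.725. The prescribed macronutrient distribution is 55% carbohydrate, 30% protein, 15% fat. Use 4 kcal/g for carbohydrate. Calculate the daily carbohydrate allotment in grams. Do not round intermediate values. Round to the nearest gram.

353 g/day

Mifflin-St Jeor (male): BMR = 10(55) + 6.25(175) − 5(32) + 5 = 550 + 1093.75 − 160 + 5 = 1488.75 kcal/day.
TEE = 1488.75 × 1.725 = 2568.0938 kcal/day.
Carbohydrate energy = 55% × 2568.0938 = 1412.4516 kcal.
Carbohydrate = 1412.4516 ÷ 4 kcal/g = 353.1129 g.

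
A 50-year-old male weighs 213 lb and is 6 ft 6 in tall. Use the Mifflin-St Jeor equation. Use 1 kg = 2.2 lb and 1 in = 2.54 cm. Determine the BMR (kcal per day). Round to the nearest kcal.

Convert to metric: weight = 213 ÷ 2.2 = 96.8182 kg; height = (6×12 + 6) × 2.54 = 78 × 2.54 = 198.12 cm.
Mifflin-St Jeor (male): BMR = 10(96.8182) + 6.25(198.12) − 5(50) + 5 = 968.1818 + 1238.25 − 250 + 5 = 1961.4318 kcal/day.

1961 kcal per day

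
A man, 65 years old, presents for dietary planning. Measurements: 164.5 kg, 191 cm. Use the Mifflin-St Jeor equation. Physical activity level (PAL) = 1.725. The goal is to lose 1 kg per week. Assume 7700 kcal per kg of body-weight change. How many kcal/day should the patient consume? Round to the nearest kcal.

3245 kcal/day

Mifflin-St Jeor (male): BMR = 10(164.5) + 6.25(191) − 5(65) + 5 = 1645 + 1193.75 − 325 + 5 = 2518.75 kcal/day.
TEE = 2518.75 × 1.725 = 4344.8438 kcal/day.
Required daily deficit = 1 × 7700 ÷ 7 = 1100 kcal/day.
Target intake = 4344.8438 − 1100 = 3244.8438 kcal/day.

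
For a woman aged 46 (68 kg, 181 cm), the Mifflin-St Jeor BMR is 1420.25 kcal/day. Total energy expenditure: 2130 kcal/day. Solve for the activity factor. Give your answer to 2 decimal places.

1.50

Activity factor = TEE ÷ BMR = 2130 ÷ 1420.25 = 1.5.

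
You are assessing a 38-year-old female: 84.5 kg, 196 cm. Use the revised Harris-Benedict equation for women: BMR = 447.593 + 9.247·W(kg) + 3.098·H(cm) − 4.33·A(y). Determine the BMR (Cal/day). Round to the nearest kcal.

1672 Cal/day

Harris-Benedict: BMR = 447.593 + 9.247(84.5) + 3.098(196) − 4.33(38) = 1671.6325 kcal/day.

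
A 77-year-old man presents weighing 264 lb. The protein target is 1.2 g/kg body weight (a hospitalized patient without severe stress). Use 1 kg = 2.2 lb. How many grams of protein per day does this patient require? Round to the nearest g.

144 g/day

Weight in kg = 264 ÷ 2.2 = 120 kg.
Protein = 1.2 g/kg × 120 kg = 144 g/day.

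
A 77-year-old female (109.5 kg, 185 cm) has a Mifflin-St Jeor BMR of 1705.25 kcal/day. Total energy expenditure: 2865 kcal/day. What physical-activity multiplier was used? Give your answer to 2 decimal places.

1.68

Activity factor = TEE ÷ BMR = 2865 ÷ 1705.25 = 1.68.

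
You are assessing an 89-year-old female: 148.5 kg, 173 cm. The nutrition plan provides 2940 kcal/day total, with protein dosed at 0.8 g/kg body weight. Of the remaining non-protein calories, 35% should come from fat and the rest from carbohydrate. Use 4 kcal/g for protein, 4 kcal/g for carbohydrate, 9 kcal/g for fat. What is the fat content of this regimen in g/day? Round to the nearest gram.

96 g/day

Protein = 0.8 × 148.5 = 118.8 g → 118.8 × 4 = 475.2 kcal.
Non-protein calories = 2940 − 475.2 = 2464.8 kcal.
Fat: 35% × 2464.8 = 862.68 kcal; carbohydrate: 1602.12 kcal.
Fat: 862.68 kcal ÷ 9 kcal/g = 95.8533 g.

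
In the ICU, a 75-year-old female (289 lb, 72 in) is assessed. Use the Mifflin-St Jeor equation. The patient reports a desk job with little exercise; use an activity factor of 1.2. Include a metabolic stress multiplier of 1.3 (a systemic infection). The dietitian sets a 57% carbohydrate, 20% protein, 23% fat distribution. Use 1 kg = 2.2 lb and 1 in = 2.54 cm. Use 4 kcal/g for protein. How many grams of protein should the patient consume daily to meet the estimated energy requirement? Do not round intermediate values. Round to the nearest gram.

150 g/day

Convert to metric: weight = 289 ÷ 2.2 = 131.3636 kg; height = 72 × 2.54 = 182.88 cm.
Mifflin-St Jeor (female): BMR = 10(131.3636) + 6.25(182.88) − 5(75) − 161 = 1313.6364 + 1143 − 375 − 161 = 1920.6364 kcal/day.
TEE = 1920.6364 × 1.2 = 2304.7636 kcal/day.
With stress factor 1.3: 2304.7636 × 1.3 = 2996.1927 kcal/day.
Protein energy = 20% × 2996.1927 = 599.2385 kcal.
Protein = 599.2385 ÷ 4 kcal/g = 149.8096 g.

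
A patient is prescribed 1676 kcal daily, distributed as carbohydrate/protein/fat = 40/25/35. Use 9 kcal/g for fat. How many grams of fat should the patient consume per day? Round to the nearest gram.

Fat energy = 35% × 1676 = 586.6 kcal.
At 9 kcal/g: 586.6 ÷ 9 = 65.1778 g.

65 g/day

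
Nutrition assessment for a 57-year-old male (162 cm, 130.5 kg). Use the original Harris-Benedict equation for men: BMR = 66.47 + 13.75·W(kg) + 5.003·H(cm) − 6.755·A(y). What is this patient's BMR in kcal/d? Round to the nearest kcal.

2286 kcal/d

Harris-Benedict: BMR = 66.47 + 13.75(130.5) + 5.003(162) − 6.755(57) = 2286.296 kcal/day.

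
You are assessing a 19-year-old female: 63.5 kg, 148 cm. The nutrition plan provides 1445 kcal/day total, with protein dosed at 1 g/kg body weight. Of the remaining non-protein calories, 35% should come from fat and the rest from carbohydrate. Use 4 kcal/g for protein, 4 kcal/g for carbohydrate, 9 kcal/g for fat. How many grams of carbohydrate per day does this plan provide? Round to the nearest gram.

194 g/day

Protein = 1 × 63.5 = 63.5 g → 63.5 × 4 = 254 kcal.
Non-protein calories = 1445 − 254 = 1191 kcal.
Fat: 35% × 1191 = 416.85 kcal; carbohydrate: 774.15 kcal.
Carbohydrate: 774.15 kcal ÷ 4 kcal/g = 193.5375 g.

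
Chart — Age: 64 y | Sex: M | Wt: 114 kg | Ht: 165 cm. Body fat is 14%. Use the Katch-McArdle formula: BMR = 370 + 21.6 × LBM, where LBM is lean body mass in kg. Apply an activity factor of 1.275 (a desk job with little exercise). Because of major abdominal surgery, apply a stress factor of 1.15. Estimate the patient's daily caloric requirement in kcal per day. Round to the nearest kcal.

3648 kcal per day

LBM = 114 × (1 − 0.14) = 98.04 kg. Katch-McArdle: BMR = 370 + 21.6 × 98.04 = 2487.664 kcal/day.
TEE = BMR × activity factor = 2487.664 × 1.275 = 3171.7716 kcal/day.
Apply stress factor: 3171.7716 × 1.15 = 3647.5373 kcal/day.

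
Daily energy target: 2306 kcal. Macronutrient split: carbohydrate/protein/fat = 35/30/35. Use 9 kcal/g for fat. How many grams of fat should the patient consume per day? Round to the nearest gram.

Fat energy = 35% × 2306 = 807.1 kcal.
At 9 kcal/g: 807.1 ÷ 9 = 89.6778 g.

90 g/day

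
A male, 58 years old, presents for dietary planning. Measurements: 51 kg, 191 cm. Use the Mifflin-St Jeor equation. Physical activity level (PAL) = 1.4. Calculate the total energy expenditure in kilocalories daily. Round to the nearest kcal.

1986 kilocalories daily

Mifflin-St Jeor (male): BMR = 10(51) + 6.25(191) − 5(58) + 5 = 510 + 1193.75 − 290 + 5 = 1418.75 kcal/day.
TEE = BMR × activity factor = 1418.75 × 1.4 = 1986.25 kcal/day.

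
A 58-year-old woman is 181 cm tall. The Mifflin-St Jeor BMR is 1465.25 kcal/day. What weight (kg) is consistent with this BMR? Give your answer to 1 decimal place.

1465.25 = 10·W + 6.25(181) − 5(58) − 161
10·W = 1465.25 − 680.25 = 785, so W = 78.5 kg.

78.5 kg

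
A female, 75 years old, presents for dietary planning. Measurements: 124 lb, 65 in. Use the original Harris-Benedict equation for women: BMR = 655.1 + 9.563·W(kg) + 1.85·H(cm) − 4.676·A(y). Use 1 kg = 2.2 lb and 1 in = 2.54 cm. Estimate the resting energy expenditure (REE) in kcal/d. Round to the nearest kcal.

1149 kcal/d

Convert to metric: weight = 124 ÷ 2.2 = 56.3636 kg; height = 65 × 2.54 = 165.1 cm.
Harris-Benedict: BMR = 655.1 + 9.563(56.3636) + 1.85(165.1) − 4.676(75) = 1148.8405 kcal/day.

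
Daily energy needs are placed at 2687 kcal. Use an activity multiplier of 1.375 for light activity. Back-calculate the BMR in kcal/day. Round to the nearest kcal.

BMR = TEE ÷ activity factor = 2687 ÷ 1.375 = 1954.1818 kcal/day.

1954 kcal/day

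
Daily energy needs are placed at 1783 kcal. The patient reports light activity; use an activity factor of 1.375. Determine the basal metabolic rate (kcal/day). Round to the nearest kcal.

BMR = TEE ÷ activity factor = 1783 ÷ 1.375 = 1296.7273 kcal/day.

1297 kcal/day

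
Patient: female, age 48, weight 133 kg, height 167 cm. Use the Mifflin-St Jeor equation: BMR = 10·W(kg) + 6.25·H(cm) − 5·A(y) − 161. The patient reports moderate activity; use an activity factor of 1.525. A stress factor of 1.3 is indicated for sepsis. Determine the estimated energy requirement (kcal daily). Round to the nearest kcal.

Mifflin-St Jeor (female): BMR = 10(133) + 6.25(167) − 5(48) − 161 = 1330 + 1043.75 − 240 − 161 = 1972.75 kcal/day.
TEE = BMR × activity factor = 1972.75 × 1.525 = 3008.4438 kcal/day.
Apply stress factor: 3008.4438 × 1.3 = 3910.9769 kcal/day.

3911 kcal daily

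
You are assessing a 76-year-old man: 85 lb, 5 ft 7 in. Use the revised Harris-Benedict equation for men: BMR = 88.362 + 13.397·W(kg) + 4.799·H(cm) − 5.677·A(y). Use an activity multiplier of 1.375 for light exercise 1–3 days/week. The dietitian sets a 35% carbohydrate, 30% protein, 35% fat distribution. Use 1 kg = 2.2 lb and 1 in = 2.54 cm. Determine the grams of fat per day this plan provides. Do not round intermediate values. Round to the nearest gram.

Convert to metric: weight = 85 ÷ 2.2 = 38.6364 kg; height = (5×12 + 7) × 2.54 = 67 × 2.54 = 170.18 cm.
Harris-Benedict: BMR = 88.362 + 13.397(38.6364) + 4.799(170.18) − 5.677(76) = 991.2152 kcal/day.
TEE = 991.2152 × 1.375 = 1362.9209 kcal/day.
Fat energy = 35% × 1362.9209 = 477.0223 kcal.
Fat = 477.0223 ÷ 9 kcal/g = 53.0025 g.

53 g/day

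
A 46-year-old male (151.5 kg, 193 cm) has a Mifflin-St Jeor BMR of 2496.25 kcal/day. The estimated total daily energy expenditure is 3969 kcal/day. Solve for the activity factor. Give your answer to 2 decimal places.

1.59

Activity factor = TEE ÷ BMR = 3969 ÷ 2496.25 = 1.59.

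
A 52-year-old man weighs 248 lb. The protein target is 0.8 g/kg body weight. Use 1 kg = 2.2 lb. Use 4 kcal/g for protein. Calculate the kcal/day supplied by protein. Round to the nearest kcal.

361 kcal/day

Weight in kg = 248 ÷ 2.2 = 112.7273 kg.
Protein = 0.8 g/kg × 112.7273 kg = 90.1818 g/day.
Protein energy = 90.1818 g × 4 kcal/g = 360.7273 kcal/day.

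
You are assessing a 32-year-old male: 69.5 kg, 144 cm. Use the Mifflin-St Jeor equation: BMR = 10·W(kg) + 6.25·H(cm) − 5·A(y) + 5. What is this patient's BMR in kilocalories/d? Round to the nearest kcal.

1440 kilocalories/d

Mifflin-St Jeor (male): BMR = 10(69.5) + 6.25(144) − 5(32) + 5 = 695 + 900 − 160 + 5 = 1440 kcal/day.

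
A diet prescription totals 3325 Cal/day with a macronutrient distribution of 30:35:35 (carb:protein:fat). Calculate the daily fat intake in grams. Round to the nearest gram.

Fat energy = 35% × 3325 = 1163.75 kcal.
At 9 kcal/g: 1163.75 ÷ 9 = 129.3056 g.

129 g/day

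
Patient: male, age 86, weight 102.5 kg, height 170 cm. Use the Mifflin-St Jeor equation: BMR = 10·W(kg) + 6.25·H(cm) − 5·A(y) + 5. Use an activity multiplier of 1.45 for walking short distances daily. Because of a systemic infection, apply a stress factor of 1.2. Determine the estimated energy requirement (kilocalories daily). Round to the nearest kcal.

2893 kilocalories daily

Mifflin-St Jeor (male): BMR = 10(102.5) + 6.25(170) − 5(86) + 5 = 1025 + 1062.5 − 430 + 5 = 1662.5 kcal/day.
TEE = BMR × activity factor = 1662.5 × 1.45 = 2410.625 kcal/day.
Apply stress factor: 2410.625 × 1.2 = 2892.75 kcal/day.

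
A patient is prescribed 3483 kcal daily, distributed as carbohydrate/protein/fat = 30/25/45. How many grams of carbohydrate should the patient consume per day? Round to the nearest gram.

261 g/day

Carbohydrate energy = 30% × 3483 = 1044.9 kcal.
At 4 kcal/g: 1044.9 ÷ 4 = 261.225 g.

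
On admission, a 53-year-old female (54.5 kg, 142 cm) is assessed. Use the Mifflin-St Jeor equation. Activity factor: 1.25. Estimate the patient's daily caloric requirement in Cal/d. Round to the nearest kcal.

1258 Cal/d

Mifflin-St Jeor (female): BMR = 10(54.5) + 6.25(142) − 5(53) − 161 = 545 + 887.5 − 265 − 161 = 1006.5 kcal/day.
TEE = BMR × activity factor = 1006.5 × 1.25 = 1258.125 kcal/day.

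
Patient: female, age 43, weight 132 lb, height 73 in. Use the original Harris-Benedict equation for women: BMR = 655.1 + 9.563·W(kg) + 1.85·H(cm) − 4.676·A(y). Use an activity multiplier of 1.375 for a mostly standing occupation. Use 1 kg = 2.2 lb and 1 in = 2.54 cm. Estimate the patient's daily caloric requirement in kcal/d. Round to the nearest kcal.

1885 kcal/d

Convert to metric: weight = 132 ÷ 2.2 = 60 kg; height = 73 × 2.54 = 185.42 cm.
Harris-Benedict: BMR = 655.1 + 9.563(60) + 1.85(185.42) − 4.676(43) = 1370.839 kcal/day.
TEE = BMR × activity factor = 1370.839 × 1.375 = 1884.9036 kcal/day.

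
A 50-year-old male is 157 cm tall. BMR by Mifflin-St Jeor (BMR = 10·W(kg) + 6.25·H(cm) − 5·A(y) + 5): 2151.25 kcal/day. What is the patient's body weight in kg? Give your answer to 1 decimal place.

2151.25 = 10·W + 6.25(157) − 5(50) + 5
10·W = 2151.25 − 736.25 = 1415, so W = 141.5 kg.

141.5 kg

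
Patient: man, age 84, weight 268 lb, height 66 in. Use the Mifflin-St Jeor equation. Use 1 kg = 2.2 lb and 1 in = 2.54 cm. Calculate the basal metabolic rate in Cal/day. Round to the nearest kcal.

1851 Cal/day

Convert to metric: weight = 268 ÷ 2.2 = 121.8182 kg; height = 66 × 2.54 = 167.64 cm.
Mifflin-St Jeor (male): BMR = 10(121.8182) + 6.25(167.64) − 5(84) + 5 = 1218.1818 + 1047.75 − 420 + 5 = 1850.9318 kcal/day.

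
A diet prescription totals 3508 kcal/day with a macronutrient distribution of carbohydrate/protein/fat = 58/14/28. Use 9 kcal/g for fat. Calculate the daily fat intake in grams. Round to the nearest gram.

109 g/day

Fat energy = 28% × 3508 = 982.24 kcal.
At 9 kcal/g: 982.24 ÷ 9 = 109.1378 g.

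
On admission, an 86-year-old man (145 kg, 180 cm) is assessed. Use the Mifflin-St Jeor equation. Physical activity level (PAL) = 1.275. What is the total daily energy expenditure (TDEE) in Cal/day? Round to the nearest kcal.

2741 Cal/day

Mifflin-St Jeor (male): BMR = 10(145) + 6.25(180) − 5(86) + 5 = 1450 + 1125 − 430 + 5 = 2150 kcal/day.
TEE = BMR × activity factor = 2150 × 1.275 = 2741.25 kcal/day.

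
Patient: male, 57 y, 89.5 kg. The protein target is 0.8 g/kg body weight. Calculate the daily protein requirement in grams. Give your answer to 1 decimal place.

71.6 g/day

Protein = 0.8 g/kg × 89.5 kg = 71.6 g/day.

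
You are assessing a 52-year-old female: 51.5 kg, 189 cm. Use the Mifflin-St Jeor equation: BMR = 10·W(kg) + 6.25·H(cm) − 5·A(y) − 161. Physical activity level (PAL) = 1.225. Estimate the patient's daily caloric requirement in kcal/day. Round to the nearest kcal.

Mifflin-St Jeor (female): BMR = 10(51.5) + 6.25(189) − 5(52) − 161 = 515 + 1181.25 − 260 − 161 = 1275.25 kcal/day.
TEE = BMR × activity factor = 1275.25 × 1.225 = 1562.1813 kcal/day.

1562 kcal/day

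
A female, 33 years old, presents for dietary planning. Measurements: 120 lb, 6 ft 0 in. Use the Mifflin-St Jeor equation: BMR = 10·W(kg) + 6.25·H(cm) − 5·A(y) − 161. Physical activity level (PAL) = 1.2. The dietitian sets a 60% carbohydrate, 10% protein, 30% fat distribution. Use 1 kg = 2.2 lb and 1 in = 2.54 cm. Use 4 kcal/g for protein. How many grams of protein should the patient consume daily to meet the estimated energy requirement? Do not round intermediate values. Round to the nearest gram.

Convert to metric: weight = 120 ÷ 2.2 = 54.5455 kg; height = (6×12 + 0) × 2.54 = 72 × 2.54 = 182.88 cm.
Mifflin-St Jeor (female): BMR = 10(54.5455) + 6.25(182.88) − 5(33) − 161 = 545.4545 + 1143 − 165 − 161 = 1362.4545 kcal/day.
TEE = 1362.4545 × 1.2 = 1634.9455 kcal/day.
Protein energy = 10% × 1634.9455 = 163.4945 kcal.
Protein = 163.4945 ÷ 4 kcal/g = 40.8736 g.

41 g/day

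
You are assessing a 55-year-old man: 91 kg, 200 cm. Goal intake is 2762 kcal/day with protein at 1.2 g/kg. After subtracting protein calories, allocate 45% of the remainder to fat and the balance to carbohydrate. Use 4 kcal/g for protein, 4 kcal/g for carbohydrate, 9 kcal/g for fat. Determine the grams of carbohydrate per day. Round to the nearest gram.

Protein = 1.2 × 91 = 109.2 g → 109.2 × 4 = 436.8 kcal.
Non-protein calories = 2762 − 436.8 = 2325.2 kcal.
Fat: 45% × 2325.2 = 1046.34 kcal; carbohydrate: 1278.86 kcal.
Carbohydrate: 1278.86 kcal ÷ 4 kcal/g = 319.715 g.

320 g/day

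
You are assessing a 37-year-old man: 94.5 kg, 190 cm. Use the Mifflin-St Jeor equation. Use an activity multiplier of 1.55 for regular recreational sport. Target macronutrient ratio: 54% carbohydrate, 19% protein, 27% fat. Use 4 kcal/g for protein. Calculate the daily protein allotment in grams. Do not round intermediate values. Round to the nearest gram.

144 g/day

Mifflin-St Jeor (male): BMR = 10(94.5) + 6.25(190) − 5(37) + 5 = 945 + 1187.5 − 185 + 5 = 1952.5 kcal/day.
TEE = 1952.5 × 1.55 = 3026.375 kcal/day.
Protein energy = 19% × 3026.375 = 575.0113 kcal.
Protein = 575.0113 ÷ 4 kcal/g = 143.7528 g.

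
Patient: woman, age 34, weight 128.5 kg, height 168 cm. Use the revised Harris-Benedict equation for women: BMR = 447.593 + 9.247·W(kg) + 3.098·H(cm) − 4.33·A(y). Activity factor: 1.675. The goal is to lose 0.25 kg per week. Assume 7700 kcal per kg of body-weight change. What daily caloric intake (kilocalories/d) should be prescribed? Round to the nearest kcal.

Harris-Benedict: BMR = 447.593 + 9.247(128.5) + 3.098(168) − 4.33(34) = 2009.0765 kcal/day.
TEE = 2009.0765 × 1.675 = 3365.2031 kcal/day.
Required daily deficit = 0.25 × 7700 ÷ 7 = 275 kcal/day.
Target intake = 3365.2031 − 275 = 3090.2031 kcal/day.

3090 kilocalories/d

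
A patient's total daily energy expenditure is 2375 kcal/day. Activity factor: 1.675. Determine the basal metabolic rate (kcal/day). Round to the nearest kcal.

1418 kcal/day

BMR = TEE ÷ activity factor = 2375 ÷ 1.675 = 1417.9104 kcal/day.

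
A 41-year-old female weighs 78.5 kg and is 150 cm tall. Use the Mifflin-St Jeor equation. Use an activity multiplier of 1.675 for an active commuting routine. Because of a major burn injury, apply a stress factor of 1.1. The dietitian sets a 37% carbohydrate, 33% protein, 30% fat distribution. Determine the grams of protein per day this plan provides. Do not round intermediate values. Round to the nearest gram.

206 g/day

Mifflin-St Jeor (female): BMR = 10(78.5) + 6.25(150) − 5(41) − 161 = 785 + 937.5 − 205 − 161 = 1356.5 kcal/day.
TEE = 1356.5 × 1.675 = 2272.1375 kcal/day.
With stress factor 1.1: 2272.1375 × 1.1 = 2499.3513 kcal/day.
Protein energy = 33% × 2499.3513 = 824.7859 kcal.
Protein = 824.7859 ÷ 4 kcal/g = 206.1965 g.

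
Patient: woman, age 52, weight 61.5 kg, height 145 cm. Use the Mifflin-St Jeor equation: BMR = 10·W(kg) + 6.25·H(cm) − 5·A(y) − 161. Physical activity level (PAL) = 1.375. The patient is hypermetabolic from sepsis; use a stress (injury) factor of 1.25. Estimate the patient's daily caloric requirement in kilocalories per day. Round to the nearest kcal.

1891 kilocalories per day

Mifflin-St Jeor (female): BMR = 10(61.5) + 6.25(145) − 5(52) − 161 = 615 + 906.25 − 260 − 161 = 1100.25 kcal/day.
TEE = BMR × activity factor = 1100.25 × 1.375 = 1512.8438 kcal/day.
Apply stress factor: 1512.8438 × 1.25 = 1891.0547 kcal/day.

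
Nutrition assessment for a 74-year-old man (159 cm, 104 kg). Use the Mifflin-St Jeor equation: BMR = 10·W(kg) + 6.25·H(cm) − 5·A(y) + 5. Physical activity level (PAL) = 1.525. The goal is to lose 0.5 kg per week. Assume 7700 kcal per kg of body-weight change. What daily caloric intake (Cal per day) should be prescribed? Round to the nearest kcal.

Mifflin-St Jeor (male): BMR = 10(104) + 6.25(159) − 5(74) + 5 = 1040 + 993.75 − 370 + 5 = 1668.75 kcal/day.
TEE = 1668.75 × 1.525 = 2544.8438 kcal/day.
Required daily deficit = 0.5 × 7700 ÷ 7 = 550 kcal/day.
Target intake = 2544.8438 − 550 = 1994.8438 kcal/day.

1995 Cal per day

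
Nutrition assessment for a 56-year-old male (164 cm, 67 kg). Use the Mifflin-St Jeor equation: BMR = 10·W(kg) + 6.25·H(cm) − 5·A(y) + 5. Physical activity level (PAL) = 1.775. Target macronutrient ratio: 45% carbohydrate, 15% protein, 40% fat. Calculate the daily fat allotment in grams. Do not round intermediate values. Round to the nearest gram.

Mifflin-St Jeor (male): BMR = 10(67) + 6.25(164) − 5(56) + 5 = 670 + 1025 − 280 + 5 = 1420 kcal/day.
TEE = 1420 × 1.775 = 2520.5 kcal/day.
Fat energy = 40% × 2520.5 = 1008.2 kcal.
Fat = 1008.2 ÷ 9 kcal/g = 112.0222 g.

112 g/day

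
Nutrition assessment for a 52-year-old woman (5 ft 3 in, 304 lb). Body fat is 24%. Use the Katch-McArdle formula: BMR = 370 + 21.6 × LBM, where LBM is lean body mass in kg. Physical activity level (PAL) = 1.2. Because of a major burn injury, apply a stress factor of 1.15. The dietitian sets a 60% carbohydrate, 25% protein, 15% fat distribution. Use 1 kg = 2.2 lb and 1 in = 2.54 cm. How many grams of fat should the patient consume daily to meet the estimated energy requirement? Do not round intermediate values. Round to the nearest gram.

Convert to metric: weight = 304 ÷ 2.2 = 138.1818 kg; height = (5×12 + 3) × 2.54 = 63 × 2.54 = 160.02 cm.
LBM = 138.1818 × (1 − 0.24) = 105.0182 kg. Katch-McArdle: BMR = 370 + 21.6 × 105.0182 = 2638.3927 kcal/day.
TEE = 2638.3927 × 1.2 = 3166.0713 kcal/day.
With stress factor 1.15: 3166.0713 × 1.15 = 3640.982 kcal/day.
Fat energy = 15% × 3640.982 = 546.1473 kcal.
Fat = 546.1473 ÷ 9 kcal/g = 60.683 g.

61 g/day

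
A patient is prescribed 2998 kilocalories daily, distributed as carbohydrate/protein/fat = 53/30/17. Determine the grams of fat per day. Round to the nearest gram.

57 g/day

Fat energy = 17% × 2998 = 509.66 kcal.
At 9 kcal/g: 509.66 ÷ 9 = 56.6289 g.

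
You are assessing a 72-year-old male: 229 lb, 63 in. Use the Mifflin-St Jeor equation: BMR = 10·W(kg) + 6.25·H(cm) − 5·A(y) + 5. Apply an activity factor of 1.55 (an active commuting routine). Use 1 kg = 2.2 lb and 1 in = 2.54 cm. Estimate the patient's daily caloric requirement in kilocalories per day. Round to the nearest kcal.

Convert to metric: weight = 229 ÷ 2.2 = 104.0909 kg; height = 63 × 2.54 = 160.02 cm.
Mifflin-St Jeor (male): BMR = 10(104.0909) + 6.25(160.02) − 5(72) + 5 = 1040.9091 + 1000.125 − 360 + 5 = 1686.0341 kcal/day.
TEE = BMR × activity factor = 1686.0341 × 1.55 = 2613.3528 kcal/day.

2613 kilocalories per day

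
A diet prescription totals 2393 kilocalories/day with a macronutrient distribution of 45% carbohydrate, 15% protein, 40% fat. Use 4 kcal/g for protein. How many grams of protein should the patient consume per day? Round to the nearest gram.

Protein energy = 15% × 2393 = 358.95 kcal.
At 4 kcal/g: 358.95 ÷ 4 = 89.7375 g.

90 g/day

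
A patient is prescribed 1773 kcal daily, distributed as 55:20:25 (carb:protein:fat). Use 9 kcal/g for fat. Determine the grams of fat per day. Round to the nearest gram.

49 g/day

Fat energy = 25% × 1773 = 443.25 kcal.
At 9 kcal/g: 443.25 ÷ 9 = 49.25 g.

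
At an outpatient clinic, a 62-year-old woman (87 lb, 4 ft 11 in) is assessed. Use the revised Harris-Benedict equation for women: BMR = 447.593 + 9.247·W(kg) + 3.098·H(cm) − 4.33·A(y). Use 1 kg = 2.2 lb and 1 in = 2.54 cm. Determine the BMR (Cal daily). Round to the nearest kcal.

Convert to metric: weight = 87 ÷ 2.2 = 39.5455 kg; height = (4×12 + 11) × 2.54 = 59 × 2.54 = 149.86 cm.
Harris-Benedict: BMR = 447.593 + 9.247(39.5455) + 3.098(149.86) − 4.33(62) = 1009.0761 kcal/day.

1009 Cal daily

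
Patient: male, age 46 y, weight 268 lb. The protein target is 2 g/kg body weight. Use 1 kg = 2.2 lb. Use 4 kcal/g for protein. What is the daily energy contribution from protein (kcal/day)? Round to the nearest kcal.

Weight in kg = 268 ÷ 2.2 = 121.8182 kg.
Protein = 2 g/kg × 121.8182 kg = 243.6364 g/day.
Protein energy = 243.6364 g × 4 kcal/g = 974.5455 kcal/day.

975 kcal/day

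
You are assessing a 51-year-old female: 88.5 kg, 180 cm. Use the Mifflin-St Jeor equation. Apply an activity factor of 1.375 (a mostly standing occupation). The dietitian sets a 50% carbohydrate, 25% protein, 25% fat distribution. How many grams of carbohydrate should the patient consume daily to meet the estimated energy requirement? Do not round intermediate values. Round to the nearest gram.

Mifflin-St Jeor (female): BMR = 10(88.5) + 6.25(180) − 5(51) − 161 = 885 + 1125 − 255 − 161 = 1594 kcal/day.
TEE = 1594 × 1.375 = 2191.75 kcal/day.
Carbohydrate energy = 50% × 2191.75 = 1095.875 kcal.
Carbohydrate = 1095.875 ÷ 4 kcal/g = 273.9688 g.

274 g/day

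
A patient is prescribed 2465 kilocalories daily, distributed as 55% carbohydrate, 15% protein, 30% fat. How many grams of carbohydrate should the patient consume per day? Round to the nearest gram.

339 g/day

Carbohydrate energy = 55% × 2465 = 1355.75 kcal.
At 4 kcal/g: 1355.75 ÷ 4 = 338.9375 g.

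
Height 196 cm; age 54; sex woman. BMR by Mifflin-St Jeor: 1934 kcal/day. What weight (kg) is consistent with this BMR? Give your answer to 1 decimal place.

1934 = 10·W + 6.25(196) − 5(54) − 161
10·W = 1934 − 794 = 1140, so W = 114 kg.

114.0 kg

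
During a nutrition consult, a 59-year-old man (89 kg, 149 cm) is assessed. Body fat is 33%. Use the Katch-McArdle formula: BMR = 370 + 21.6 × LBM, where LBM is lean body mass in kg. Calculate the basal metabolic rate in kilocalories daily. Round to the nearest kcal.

1658 kilocalories daily

LBM = 89 × (1 − 0.33) = 59.63 kg. Katch-McArdle: BMR = 370 + 21.6 × 59.63 = 1658.008 kcal/day.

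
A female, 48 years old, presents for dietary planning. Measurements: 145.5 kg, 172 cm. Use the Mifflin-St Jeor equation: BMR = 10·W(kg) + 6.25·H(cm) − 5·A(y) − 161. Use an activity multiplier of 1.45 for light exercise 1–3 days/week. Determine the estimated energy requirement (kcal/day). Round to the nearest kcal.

3087 kcal/day

Mifflin-St Jeor (female): BMR = 10(145.5) + 6.25(172) − 5(48) − 161 = 1455 + 1075 − 240 − 161 = 2129 kcal/day.
TEE = BMR × activity factor = 2129 × 1.45 = 3087.05 kcal/day.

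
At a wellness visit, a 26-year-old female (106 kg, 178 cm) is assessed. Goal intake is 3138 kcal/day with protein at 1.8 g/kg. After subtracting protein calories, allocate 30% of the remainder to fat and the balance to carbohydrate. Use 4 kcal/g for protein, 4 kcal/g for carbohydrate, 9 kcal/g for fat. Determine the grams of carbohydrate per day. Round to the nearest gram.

Protein = 1.8 × 106 = 190.8 g → 190.8 × 4 = 763.2 kcal.
Non-protein calories = 3138 − 763.2 = 2374.8 kcal.
Fat: 30% × 2374.8 = 712.44 kcal; carbohydrate: 1662.36 kcal.
Carbohydrate: 1662.36 kcal ÷ 4 kcal/g = 415.59 g.

416 g/day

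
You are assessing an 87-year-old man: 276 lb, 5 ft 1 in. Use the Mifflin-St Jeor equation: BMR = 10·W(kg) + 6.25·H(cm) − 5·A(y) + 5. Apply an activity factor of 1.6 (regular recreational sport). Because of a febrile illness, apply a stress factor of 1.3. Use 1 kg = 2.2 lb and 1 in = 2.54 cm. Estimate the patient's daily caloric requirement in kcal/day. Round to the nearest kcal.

3729 kcal/day

Convert to metric: weight = 276 ÷ 2.2 = 125.4545 kg; height = (5×12 + 1) × 2.54 = 61 × 2.54 = 154.94 cm.
Mifflin-St Jeor (male): BMR = 10(125.4545) + 6.25(154.94) − 5(87) + 5 = 1254.5455 + 968.375 − 435 + 5 = 1792.9205 kcal/day.
TEE = BMR × activity factor = 1792.9205 × 1.6 = 2868.6727 kcal/day.
Apply stress factor: 2868.6727 × 1.3 = 3729.2745 kcal/day.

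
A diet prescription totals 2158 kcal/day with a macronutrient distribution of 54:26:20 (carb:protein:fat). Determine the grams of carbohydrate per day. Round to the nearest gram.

291 g/day

Carbohydrate energy = 54% × 2158 = 1165.32 kcal.
At 4 kcal/g: 1165.32 ÷ 4 = 291.33 g.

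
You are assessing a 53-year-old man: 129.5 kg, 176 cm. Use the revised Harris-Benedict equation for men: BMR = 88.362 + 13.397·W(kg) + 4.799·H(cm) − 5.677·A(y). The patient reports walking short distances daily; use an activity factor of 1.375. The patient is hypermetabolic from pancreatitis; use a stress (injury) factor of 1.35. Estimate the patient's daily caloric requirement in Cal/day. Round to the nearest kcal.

Harris-Benedict: BMR = 88.362 + 13.397(129.5) + 4.799(176) − 5.677(53) = 2367.0165 kcal/day.
TEE = BMR × activity factor = 2367.0165 × 1.375 = 3254.6477 kcal/day.
Apply stress factor: 3254.6477 × 1.35 = 4393.7744 kcal/day.

4394 Cal/day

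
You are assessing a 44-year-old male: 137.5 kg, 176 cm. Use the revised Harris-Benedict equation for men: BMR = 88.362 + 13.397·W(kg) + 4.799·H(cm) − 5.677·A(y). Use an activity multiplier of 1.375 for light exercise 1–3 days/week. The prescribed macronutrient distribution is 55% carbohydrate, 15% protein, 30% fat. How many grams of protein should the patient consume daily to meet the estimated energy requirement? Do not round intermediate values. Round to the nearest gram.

130 g/day

Harris-Benedict: BMR = 88.362 + 13.397(137.5) + 4.799(176) − 5.677(44) = 2525.2855 kcal/day.
TEE = 2525.2855 × 1.375 = 3472.2676 kcal/day.
Protein energy = 15% × 3472.2676 = 520.8401 kcal.
Protein = 520.8401 ÷ 4 kcal/g = 130.21 g.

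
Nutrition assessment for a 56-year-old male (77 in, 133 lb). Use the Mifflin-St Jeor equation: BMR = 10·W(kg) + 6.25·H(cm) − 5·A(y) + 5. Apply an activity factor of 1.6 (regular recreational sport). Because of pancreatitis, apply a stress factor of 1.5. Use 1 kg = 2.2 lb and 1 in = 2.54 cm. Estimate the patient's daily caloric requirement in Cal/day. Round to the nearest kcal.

3725 Cal/day

Convert to metric: weight = 133 ÷ 2.2 = 60.4545 kg; height = 77 × 2.54 = 195.58 cm.
Mifflin-St Jeor (male): BMR = 10(60.4545) + 6.25(195.58) − 5(56) + 5 = 604.5455 + 1222.375 − 280 + 5 = 1551.9205 kcal/day.
TEE = BMR × activity factor = 1551.9205 × 1.6 = 2483.0727 kcal/day.
Apply stress factor: 2483.0727 × 1.5 = 3724.6091 kcal/day.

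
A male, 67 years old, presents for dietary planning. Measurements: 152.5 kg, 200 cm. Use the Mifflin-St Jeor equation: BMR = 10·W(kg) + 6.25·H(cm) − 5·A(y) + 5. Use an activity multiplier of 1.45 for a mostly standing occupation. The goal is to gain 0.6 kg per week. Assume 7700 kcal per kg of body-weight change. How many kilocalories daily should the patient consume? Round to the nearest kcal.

Mifflin-St Jeor (male): BMR = 10(152.5) + 6.25(200) − 5(67) + 5 = 1525 + 1250 − 335 + 5 = 2445 kcal/day.
TEE = 2445 × 1.45 = 3545.25 kcal/day.
Required daily surplus = 0.6 × 7700 ÷ 7 = 660 kcal/day.
Target intake = 3545.25 + 660 = 4205.25 kcal/day.

4205 kilocalories daily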